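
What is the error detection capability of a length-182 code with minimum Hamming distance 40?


Detection capability = d_min - 1 = 40 - 1 = 39

39 errors


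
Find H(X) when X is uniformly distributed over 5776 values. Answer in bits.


H = log2(n) = log2(5776) = 12.4959

12.4959 bits


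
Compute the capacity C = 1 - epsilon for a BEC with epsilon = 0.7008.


C = 1 - epsilon = 1 - 0.7008 = 0.2992

0.2992 bits


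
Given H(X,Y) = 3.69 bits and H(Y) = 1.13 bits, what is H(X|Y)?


H(X|Y) = H(X,Y) - H(Y) = 3.69 - 1.13 = 2.56

2.56 bits


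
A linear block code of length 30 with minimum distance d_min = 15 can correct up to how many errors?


Correction capability = floor((d-1)/2) = floor((15-1)/2) = 7

7 errors


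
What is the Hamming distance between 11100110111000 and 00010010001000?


Count differing positions: ^ ^ ^ ^ . ^ . . ^ ^ . . . . = 7 differences

7


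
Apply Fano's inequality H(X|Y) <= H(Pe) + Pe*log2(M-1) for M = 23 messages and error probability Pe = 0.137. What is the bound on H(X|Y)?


H(Pe) = -Pe*log2(Pe) - (1-Pe)*log2(1-Pe) = -0.137*log2(0.137) - 0.863*log2(0.863) = 0.392882 + 0.183446 = 0.5763. Pe*log2(M-1) = 0.137*log2(22) = 0.610942. Bound = H(Pe) + Pe*log2(M-1) = 0.392882 + 0.183446 + 0.610942 = 1.1873

1.1873 bits


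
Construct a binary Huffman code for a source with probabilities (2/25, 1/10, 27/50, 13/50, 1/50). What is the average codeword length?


Huffman construction (repeatedly merge the two least-probable nodes; each merge adds 1 bit to every symbol beneath it): 1/50 + 2/25 = 1/10; 1/10 + 1/10 = 1/5; 1/5 + 13/50 = 23/50; 23/50 + 27/50 = 1. Resulting codeword lengths (in the order the probabilities were given): (4, 3, 1, 2, 4). L_avg = sum(p_i * l_i) = 2/25*4 + 1/10*3 + 27/50*1 + 13/50*2 + 1/50*4 = 44/25 = 1.76

1.76 bits


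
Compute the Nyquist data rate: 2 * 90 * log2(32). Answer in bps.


Rate = 2 * B * log2(M) = 2 * 90 * 5.0 = 900.0

900.0 bps


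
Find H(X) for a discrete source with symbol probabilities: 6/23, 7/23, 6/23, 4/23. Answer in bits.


H = -sum(p_i * log2(p_i)). Terms: -(6/23)*log2(6/23) = 0.505722; -(7/23)*log2(7/23) = 0.522324; -(6/23)*log2(6/23) = 0.505722; -(4/23)*log2(4/23) = 0.438880. H = 0.505722 + 0.522324 + 0.505722 + 0.438880 = 1.9726

1.9726 bits


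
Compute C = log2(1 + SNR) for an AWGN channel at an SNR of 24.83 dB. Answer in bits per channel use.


SNR_linear = 10^(24.83/10) = 304.0885; C = log2(1 + SNR_linear) = log2(1 + 304.0885) = 8.2531

8.2531 bits/channel use


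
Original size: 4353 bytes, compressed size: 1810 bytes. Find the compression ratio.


Ratio = original / compressed = 4353 / 1810 = 2.405

2.405


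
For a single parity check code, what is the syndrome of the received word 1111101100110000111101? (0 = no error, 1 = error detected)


Syndrome = XOR of all bits = 1 XOR 1 XOR 1 XOR 1 XOR 1 XOR 0 XOR 1 XOR 1 XOR 0 XOR 0 XOR 1 XOR 1 XOR 0 XOR 0 XOR 0 XOR 0 XOR 1 XOR 1 XOR 1 XOR 1 XOR 0 XOR 1 = 0

0


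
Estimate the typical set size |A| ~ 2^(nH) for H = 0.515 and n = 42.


log2|A_typical| = nH = 42 * 0.515 = 21.63, so |A_typical| ~ 2^21.63 = 3.245e+06

3.245e+06


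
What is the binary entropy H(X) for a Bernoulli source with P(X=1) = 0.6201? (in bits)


H = -p*log2(p) - (1-p)*log2(1-p). -0.6201*log2(0.6201) = 0.427514; -0.3799*log2(0.3799) = 0.530458. H = 0.427514 + 0.530458 = 0.958

0.958 bits


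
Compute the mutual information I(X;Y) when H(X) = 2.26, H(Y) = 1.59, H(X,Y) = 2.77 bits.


I(X;Y) = H(X) + H(Y) - H(X,Y) = 2.26 + 1.59 - 2.77 = 1.08

1.08 bits


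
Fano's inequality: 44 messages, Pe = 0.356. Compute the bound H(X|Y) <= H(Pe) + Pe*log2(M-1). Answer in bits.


H(Pe) = -Pe*log2(Pe) - (1-Pe)*log2(1-Pe) = -0.356*log2(0.356) - 0.644*log2(0.644) = 0.530458 + 0.408855 = 0.9393. Pe*log2(M-1) = 0.356*log2(43) = 1.931750. Bound = H(Pe) + Pe*log2(M-1) = 0.530458 + 0.408855 + 1.931750 = 2.8711

2.8711 bits


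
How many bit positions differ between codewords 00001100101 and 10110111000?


Count differing positions: ^ . ^ ^ ^ . ^ ^ ^ . ^ = 8 differences

8


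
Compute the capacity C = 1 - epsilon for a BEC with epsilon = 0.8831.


C = 1 - epsilon = 1 - 0.8831 = 0.1169

0.1169 bits


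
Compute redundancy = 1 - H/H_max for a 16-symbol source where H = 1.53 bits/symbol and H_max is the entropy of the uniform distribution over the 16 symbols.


H_max = log2(K) = log2(16) = 4.0 bits/symbol. Redundancy = 1 - H/H_max = 1 - 1.53/4.0 = 1 - 0.3825 = 0.6175

0.6175


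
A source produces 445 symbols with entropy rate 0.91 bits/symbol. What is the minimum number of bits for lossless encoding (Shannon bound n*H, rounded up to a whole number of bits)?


Minimum bits >= n * H = 445 * 0.91 = 404.95, rounded up to a whole number of bits = 405

405 bits


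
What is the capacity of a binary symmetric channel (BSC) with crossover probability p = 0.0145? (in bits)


H(p) = -p*log2(p) - (1-p)*log2(1-p) = -0.0145*log2(0.0145) - 0.9855*log2(0.9855) = 0.088563 + 0.020767 = 0.1093. C = 1 - H(p) = 1 - 0.1093 = 0.8907

0.8907 bits


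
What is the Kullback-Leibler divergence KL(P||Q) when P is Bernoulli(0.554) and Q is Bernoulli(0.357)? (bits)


KL = p*log2(p/q) + (1-p)*log2((1-p)/(1-q)) = 0.554*log2(0.554/0.357) + 0.446*log2(0.446/0.643) = 0.1158

0.1158 bits


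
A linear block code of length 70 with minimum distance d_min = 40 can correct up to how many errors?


Correction capability = floor((d-1)/2) = floor((40-1)/2) = 19

19 errors


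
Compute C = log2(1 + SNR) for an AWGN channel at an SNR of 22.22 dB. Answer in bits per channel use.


SNR_linear = 10^(22.22/10) = 166.7247; C = log2(1 + SNR_linear) = log2(1 + 166.7247) = 7.39

7.39 bits/channel use


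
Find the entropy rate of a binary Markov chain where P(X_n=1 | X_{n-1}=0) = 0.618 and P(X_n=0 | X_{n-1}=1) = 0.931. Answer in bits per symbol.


Stationary distribution: pi_0 = p10/(p01+p10) = 0.601, pi_1 = 0.399. Entropy rate H' = pi_0*H(p01) + pi_1*H(p10) = 0.601*0.9594 + 0.399*0.3622 = 0.7212

0.7212 bits/symbol


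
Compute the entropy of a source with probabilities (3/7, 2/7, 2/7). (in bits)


H = -sum(p_i * log2(p_i)). Terms: -(3/7)*log2(3/7) = 0.523882; -(2/7)*log2(2/7) = 0.516387; -(2/7)*log2(2/7) = 0.516387. H = 0.523882 + 0.516387 + 0.516387 = 1.5567

1.5567 bits


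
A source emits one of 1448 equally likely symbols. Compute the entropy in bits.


H = log2(n) = log2(1448) = 10.4998

10.4998 bits


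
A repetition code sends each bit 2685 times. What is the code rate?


Rate = k/n = 1/2685

1/2685


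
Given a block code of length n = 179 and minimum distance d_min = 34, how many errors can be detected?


Detection capability = d_min - 1 = 34 - 1 = 33

33 errors


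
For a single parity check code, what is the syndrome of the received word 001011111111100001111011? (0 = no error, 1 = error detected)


Syndrome = XOR of all bits = 0 XOR 0 XOR 1 XOR 0 XOR 1 XOR 1 XOR 1 XOR 1 XOR 1 XOR 1 XOR 1 XOR 1 XOR 1 XOR 0 XOR 0 XOR 0 XOR 0 XOR 1 XOR 1 XOR 1 XOR 1 XOR 0 XOR 1 XOR 1 = 0

0


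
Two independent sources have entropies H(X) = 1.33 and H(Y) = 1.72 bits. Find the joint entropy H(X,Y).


For independent variables, H(X,Y) = H(X) + H(Y) = 1.33 + 1.72 = 3.05

3.05 bits


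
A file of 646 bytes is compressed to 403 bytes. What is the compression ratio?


Ratio = original / compressed = 646 / 403 = 1.603

1.603


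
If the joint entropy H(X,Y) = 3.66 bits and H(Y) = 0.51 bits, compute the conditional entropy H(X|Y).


H(X|Y) = H(X,Y) - H(Y) = 3.66 - 0.51 = 3.15

3.15 bits


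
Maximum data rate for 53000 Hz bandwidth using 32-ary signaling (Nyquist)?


Rate = 2 * B * log2(M) = 2 * 53000 * 5.0 = 530000.0

530000.0 bps


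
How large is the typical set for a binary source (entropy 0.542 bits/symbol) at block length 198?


log2|A_typical| = nH = 198 * 0.542 = 107.316, so |A_typical| ~ 2^107.316 = 2.020e+32

2.020e+32


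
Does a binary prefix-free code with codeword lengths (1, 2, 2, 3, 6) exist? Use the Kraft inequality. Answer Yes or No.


Kraft sum = sum(2^(-l_i)) = 1.1406, need <= 1. Result: violated (a binary prefix-free code with these lengths cannot exist)

No


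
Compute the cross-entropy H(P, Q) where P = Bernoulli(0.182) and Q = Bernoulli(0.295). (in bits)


H(P,Q) = -p*log2(q) - (1-p)*log2(1-q). -0.182*log2(0.295) = 0.320541; -0.818*log2(0.705) = 0.412521. H(P,Q) = 0.320541 + 0.412521 = 0.7331

0.7331 bits


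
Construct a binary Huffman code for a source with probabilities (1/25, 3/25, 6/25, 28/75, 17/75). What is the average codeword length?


Huffman construction (repeatedly merge the two least-probable nodes; each merge adds 1 bit to every symbol beneath it): 1/25 + 3/25 = 4/25; 4/25 + 17/75 = 29/75; 6/25 + 28/75 = 46/75; 29/75 + 46/75 = 1. Resulting codeword lengths (in the order the probabilities were given): (3, 3, 2, 2, 2). L_avg = sum(p_i * l_i) = 1/25*3 + 3/25*3 + 6/25*2 + 28/75*2 + 17/75*2 = 54/25 = 2.16

2.16 bits


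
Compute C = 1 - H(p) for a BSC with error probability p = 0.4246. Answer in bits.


H(p) = -p*log2(p) - (1-p)*log2(1-p) = -0.4246*log2(0.4246) - 0.5754*log2(0.5754) = 0.524731 + 0.458803 = 0.9835. C = 1 - H(p) = 1 - 0.9835 = 0.0165

0.0165 bits


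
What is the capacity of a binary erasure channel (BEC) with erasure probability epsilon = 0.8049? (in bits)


C = 1 - epsilon = 1 - 0.8049 = 0.1951

0.1951 bits


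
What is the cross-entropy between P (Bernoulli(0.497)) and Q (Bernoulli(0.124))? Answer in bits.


H(P,Q) = -p*log2(q) - (1-p)*log2(1-q). -0.497*log2(0.124) = 1.496759; -0.503*log2(0.876) = 0.096072. H(P,Q) = 1.496759 + 0.096072 = 1.5928

1.5928 bits


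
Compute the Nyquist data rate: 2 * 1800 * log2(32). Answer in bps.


Rate = 2 * B * log2(M) = 2 * 1800 * 5.0 = 18000.0

18000.0 bps


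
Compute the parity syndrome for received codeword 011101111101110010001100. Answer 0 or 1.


Syndrome = XOR of all bits = 0 XOR 1 XOR 1 XOR 1 XOR 0 XOR 1 XOR 1 XOR 1 XOR 1 XOR 1 XOR 0 XOR 1 XOR 1 XOR 1 XOR 0 XOR 0 XOR 1 XOR 0 XOR 0 XOR 0 XOR 1 XOR 1 XOR 0 XOR 0 = 0

0


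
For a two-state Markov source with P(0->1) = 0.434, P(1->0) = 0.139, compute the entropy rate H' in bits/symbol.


Stationary distribution: pi_0 = p10/(p01+p10) = 0.2426, pi_1 = 0.7574. Entropy rate H' = pi_0*H(p01) + pi_1*H(p10) = 0.2426*0.9874 + 0.7574*0.5816 = 0.68

0.68 bits/symbol


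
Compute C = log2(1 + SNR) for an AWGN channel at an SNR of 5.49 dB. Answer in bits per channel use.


SNR_linear = 10^(5.49/10) = 3.54; C = log2(1 + SNR_linear) = log2(1 + 3.54) = 2.1827

2.1827 bits/channel use


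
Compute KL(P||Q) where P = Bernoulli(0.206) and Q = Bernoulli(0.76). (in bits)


KL = p*log2(p/q) + (1-p)*log2((1-p)/(1-q)) = 0.206*log2(0.206/0.76) + 0.794*log2(0.794/0.24) = 0.9826

0.9826 bits


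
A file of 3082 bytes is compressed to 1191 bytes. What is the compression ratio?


Ratio = original / compressed = 3082 / 1191 = 2.5877

2.5877


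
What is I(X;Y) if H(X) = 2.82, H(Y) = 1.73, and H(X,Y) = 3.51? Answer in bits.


I(X;Y) = H(X) + H(Y) - H(X,Y) = 2.82 + 1.73 - 3.51 = 1.04

1.04 bits


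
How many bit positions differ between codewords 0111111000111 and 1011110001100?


Count differing positions: ^ ^ . . . . ^ . . ^ . ^ ^ = 6 differences

6


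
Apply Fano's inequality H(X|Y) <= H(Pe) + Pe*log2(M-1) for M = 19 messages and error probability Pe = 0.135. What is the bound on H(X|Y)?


H(Pe) = -Pe*log2(Pe) - (1-Pe)*log2(1-Pe) = -0.135*log2(0.135) - 0.865*log2(0.865) = 0.390011 + 0.180982 = 0.571. Pe*log2(M-1) = 0.135*log2(18) = 0.562940. Bound = H(Pe) + Pe*log2(M-1) = 0.390011 + 0.180982 + 0.562940 = 1.1339

1.1339 bits


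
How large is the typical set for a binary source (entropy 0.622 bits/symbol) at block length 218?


log2|A_typical| = nH = 218 * 0.622 = 135.596, so |A_typical| ~ 2^135.596 = 6.584e+40

6.584e+40


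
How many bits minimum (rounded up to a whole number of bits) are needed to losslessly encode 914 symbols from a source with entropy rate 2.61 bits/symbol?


Minimum bits >= n * H = 914 * 2.61 = 2385.54, rounded up to a whole number of bits = 2386

2386 bits


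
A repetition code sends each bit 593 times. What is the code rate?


Rate = k/n = 1/593

1/593


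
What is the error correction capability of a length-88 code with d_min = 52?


Correction capability = floor((d-1)/2) = floor((52-1)/2) = 25

25 errors


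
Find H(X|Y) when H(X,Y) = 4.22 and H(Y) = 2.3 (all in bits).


H(X|Y) = H(X,Y) - H(Y) = 4.22 - 2.3 = 1.92

1.92 bits


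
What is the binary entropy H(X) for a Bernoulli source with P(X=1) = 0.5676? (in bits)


H = -p*log2(p) - (1-p)*log2(1-p). -0.5676*log2(0.5676) = 0.463760; -0.4324*log2(0.4324) = 0.523014. H = 0.463760 + 0.523014 = 0.9868

0.9868 bits


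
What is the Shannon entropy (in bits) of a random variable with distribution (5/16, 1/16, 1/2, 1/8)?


H = -sum(p_i * log2(p_i)). Terms: -(5/16)*log2(5/16) = 0.524397; -(1/16)*log2(1/16) = 0.250000; -(1/2)*log2(1/2) = 0.500000; -(1/8)*log2(1/8) = 0.375000. H = 0.524397 + 0.250000 + 0.500000 + 0.375000 = 1.6494

1.6494 bits


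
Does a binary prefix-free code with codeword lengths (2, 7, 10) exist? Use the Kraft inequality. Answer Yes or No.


Kraft sum = sum(2^(-l_i)) = 0.2588, need <= 1. Result: satisfied (a binary prefix-free code with these lengths exists)

Yes


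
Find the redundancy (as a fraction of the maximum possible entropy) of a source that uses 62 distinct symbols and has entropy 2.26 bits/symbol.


H_max = log2(K) = log2(62) = 5.9542 bits/symbol. Redundancy = 1 - H/H_max = 1 - 2.26/5.9542 = 1 - 0.3796 = 0.6204

0.6204


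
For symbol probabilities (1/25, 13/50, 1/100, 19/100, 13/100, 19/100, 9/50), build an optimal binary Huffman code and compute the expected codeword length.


Huffman construction (repeatedly merge the two least-probable nodes; each merge adds 1 bit to every symbol beneath it): 1/100 + 1/25 = 1/20; 1/20 + 13/100 = 9/50; 9/50 + 9/50 = 9/25; 19/100 + 19/100 = 19/50; 13/50 + 9/25 = 31/50; 19/50 + 31/50 = 1. Resulting codeword lengths (in the order the probabilities were given): (5, 2, 5, 2, 4, 2, 3). L_avg = sum(p_i * l_i) = 1/25*5 + 13/50*2 + 1/100*5 + 19/100*2 + 13/100*4 + 19/100*2 + 9/50*3 = 259/100 = 2.59

2.59 bits


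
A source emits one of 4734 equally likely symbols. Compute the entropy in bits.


H = log2(n) = log2(4734) = 12.2088

12.2088 bits


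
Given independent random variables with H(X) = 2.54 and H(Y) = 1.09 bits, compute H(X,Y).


For independent variables, H(X,Y) = H(X) + H(Y) = 2.54 + 1.09 = 3.63

3.63 bits


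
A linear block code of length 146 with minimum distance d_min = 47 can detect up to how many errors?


Detection capability = d_min - 1 = 47 - 1 = 46

46 errors


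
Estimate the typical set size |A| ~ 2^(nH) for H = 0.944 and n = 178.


log2|A_typical| = nH = 178 * 0.944 = 168.032, so |A_typical| ~ 2^168.032 = 3.825e+50

3.825e+50


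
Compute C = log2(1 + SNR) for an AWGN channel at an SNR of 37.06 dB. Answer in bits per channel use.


SNR_linear = 10^(37.06/10) = 5081.5944; C = log2(1 + SNR_linear) = log2(1 + 5081.5944) = 12.3113

12.3113 bits/channel use


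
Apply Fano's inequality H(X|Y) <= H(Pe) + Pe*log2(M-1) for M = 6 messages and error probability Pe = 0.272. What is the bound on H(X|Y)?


H(Pe) = -Pe*log2(Pe) - (1-Pe)*log2(1-Pe) = -0.272*log2(0.272) - 0.728*log2(0.728) = 0.510903 + 0.333416 = 0.8443. Pe*log2(M-1) = 0.272*log2(5) = 0.631564. Bound = H(Pe) + Pe*log2(M-1) = 0.510903 + 0.333416 + 0.631564 = 1.4759

1.4759 bits


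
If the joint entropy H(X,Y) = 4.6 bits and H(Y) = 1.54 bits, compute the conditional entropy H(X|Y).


H(X|Y) = H(X,Y) - H(Y) = 4.6 - 1.54 = 3.06

3.06 bits


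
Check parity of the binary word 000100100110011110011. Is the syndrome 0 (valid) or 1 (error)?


Syndrome = XOR of all bits = 0 XOR 0 XOR 0 XOR 1 XOR 0 XOR 0 XOR 1 XOR 0 XOR 0 XOR 1 XOR 1 XOR 0 XOR 0 XOR 1 XOR 1 XOR 1 XOR 1 XOR 0 XOR 0 XOR 1 XOR 1 = 0

0


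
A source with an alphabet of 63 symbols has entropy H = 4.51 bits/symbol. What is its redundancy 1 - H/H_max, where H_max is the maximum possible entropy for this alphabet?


H_max = log2(K) = log2(63) = 5.9773 bits/symbol. Redundancy = 1 - H/H_max = 1 - 4.51/5.9773 = 1 - 0.7545 = 0.2455

0.2455


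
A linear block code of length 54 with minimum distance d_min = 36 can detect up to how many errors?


Detection capability = d_min - 1 = 36 - 1 = 35

35 errors


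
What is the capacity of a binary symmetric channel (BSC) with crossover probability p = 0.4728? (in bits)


H(p) = -p*log2(p) - (1-p)*log2(1-p) = -0.4728*log2(0.4728) - 0.5272*log2(0.5272) = 0.510954 + 0.486910 = 0.9979. C = 1 - H(p) = 1 - 0.9979 = 0.0021

0.0021 bits


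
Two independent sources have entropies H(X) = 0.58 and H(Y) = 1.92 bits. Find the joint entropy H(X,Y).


For independent variables, H(X,Y) = H(X) + H(Y) = 0.58 + 1.92 = 2.5

2.5 bits


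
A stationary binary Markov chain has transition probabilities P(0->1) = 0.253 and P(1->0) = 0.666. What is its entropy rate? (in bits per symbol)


Stationary distribution: pi_0 = p10/(p01+p10) = 0.7247, pi_1 = 0.2753. Entropy rate H' = pi_0*H(p01) + pi_1*H(p10) = 0.7247*0.816 + 0.2753*0.919 = 0.8443

0.8443 bits/symbol


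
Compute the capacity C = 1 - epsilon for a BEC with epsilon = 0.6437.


C = 1 - epsilon = 1 - 0.6437 = 0.3563

0.3563 bits


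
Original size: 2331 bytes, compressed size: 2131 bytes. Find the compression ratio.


Ratio = original / compressed = 2331 / 2131 = 1.0939

1.0939


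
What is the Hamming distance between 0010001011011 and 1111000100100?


Count differing positions: ^ ^ . ^ . . ^ ^ ^ ^ ^ ^ ^ = 10 differences

10


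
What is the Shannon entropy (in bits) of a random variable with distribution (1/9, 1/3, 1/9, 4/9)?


H = -sum(p_i * log2(p_i)). Terms: -(1/9)*log2(1/9) = 0.352214; -(1/3)*log2(1/3) = 0.528321; -(1/9)*log2(1/9) = 0.352214; -(4/9)*log2(4/9) = 0.519967. H = 0.352214 + 0.528321 + 0.352214 + 0.519967 = 1.7527

1.7527 bits


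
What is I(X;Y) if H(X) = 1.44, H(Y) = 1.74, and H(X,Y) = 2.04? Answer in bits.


I(X;Y) = H(X) + H(Y) - H(X,Y) = 1.44 + 1.74 - 2.04 = 1.14

1.14 bits


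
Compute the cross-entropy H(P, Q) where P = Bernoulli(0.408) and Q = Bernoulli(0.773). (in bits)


H(P,Q) = -p*log2(q) - (1-p)*log2(1-q). -0.408*log2(0.773) = 0.151556; -0.592*log2(0.227) = 1.266428. H(P,Q) = 0.151556 + 1.266428 = 1.418

1.418 bits


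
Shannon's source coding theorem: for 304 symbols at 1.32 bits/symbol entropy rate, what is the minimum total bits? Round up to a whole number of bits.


Minimum bits >= n * H = 304 * 1.32 = 401.28, rounded up to a whole number of bits = 402

402 bits


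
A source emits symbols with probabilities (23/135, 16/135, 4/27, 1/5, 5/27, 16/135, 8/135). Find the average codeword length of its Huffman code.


Huffman construction (repeatedly merge the two least-probable nodes; each merge adds 1 bit to every symbol beneath it): 8/135 + 16/135 = 8/45; 16/135 + 4/27 = 4/15; 23/135 + 8/45 = 47/135; 5/27 + 1/5 = 52/135; 4/15 + 47/135 = 83/135; 52/135 + 83/135 = 1. Resulting codeword lengths (in the order the probabilities were given): (3, 4, 3, 2, 2, 3, 4). L_avg = sum(p_i * l_i) = 23/135*3 + 16/135*4 + 4/27*3 + 1/5*2 + 5/27*2 + 16/135*3 + 8/135*4 = 377/135 = 2.7926

2.7926 bits


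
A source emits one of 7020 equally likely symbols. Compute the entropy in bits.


H = log2(n) = log2(7020) = 12.7773

12.7773 bits


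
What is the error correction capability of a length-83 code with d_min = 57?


Correction capability = floor((d-1)/2) = floor((57-1)/2) = 28

28 errors


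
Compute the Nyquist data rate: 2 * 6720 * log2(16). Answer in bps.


Rate = 2 * B * log2(M) = 2 * 6720 * 4.0 = 53760.0

53760.0 bps


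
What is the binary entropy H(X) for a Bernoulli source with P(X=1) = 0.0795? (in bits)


H = -p*log2(p) - (1-p)*log2(1-p). -0.0795*log2(0.0795) = 0.290406; -0.9205*log2(0.9205) = 0.110009. H = 0.290406 + 0.110009 = 0.4004

0.4004 bits


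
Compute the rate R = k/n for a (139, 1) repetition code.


Rate = k/n = 1/139

1/139


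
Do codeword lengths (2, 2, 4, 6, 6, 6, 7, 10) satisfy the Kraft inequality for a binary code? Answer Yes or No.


Kraft sum = sum(2^(-l_i)) = 0.6182, need <= 1. Result: satisfied (a binary prefix-free code with these lengths exists)

Yes


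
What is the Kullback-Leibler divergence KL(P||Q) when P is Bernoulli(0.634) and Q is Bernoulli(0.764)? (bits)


KL = p*log2(p/q) + (1-p)*log2((1-p)/(1-q)) = 0.634*log2(0.634/0.764) + 0.366*log2(0.366/0.236) = 0.0611

0.0611 bits


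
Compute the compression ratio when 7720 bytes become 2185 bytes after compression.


Ratio = original / compressed = 7720 / 2185 = 3.5332

3.5332


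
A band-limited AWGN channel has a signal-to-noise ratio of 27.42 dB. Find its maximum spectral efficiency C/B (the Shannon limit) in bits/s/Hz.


SNR_linear = 10^(27.42/10) = 552.0774; C/B = log2(1 + SNR_linear) = log2(1 + 552.0774) = 9.1113

9.1113 bits/s/Hz


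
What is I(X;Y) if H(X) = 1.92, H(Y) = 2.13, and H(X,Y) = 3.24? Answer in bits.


I(X;Y) = H(X) + H(Y) - H(X,Y) = 1.92 + 2.13 - 3.24 = 0.81

0.81 bits


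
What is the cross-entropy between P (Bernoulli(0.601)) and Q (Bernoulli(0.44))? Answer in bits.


H(P,Q) = -p*log2(q) - (1-p)*log2(1-q). -0.601*log2(0.44) = 0.711839; -0.399*log2(0.56) = 0.333764. H(P,Q) = 0.711839 + 0.333764 = 1.0456

1.0456 bits


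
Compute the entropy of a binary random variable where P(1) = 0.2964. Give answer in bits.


H = -p*log2(p) - (1-p)*log2(1-p). -0.2964*log2(0.2964) = 0.519999; -0.7036*log2(0.7036) = 0.356847. H = 0.519999 + 0.356847 = 0.8768

0.8768 bits


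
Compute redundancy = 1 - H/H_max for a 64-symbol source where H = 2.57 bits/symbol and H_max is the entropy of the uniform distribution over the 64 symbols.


H_max = log2(K) = log2(64) = 6.0 bits/symbol. Redundancy = 1 - H/H_max = 1 - 2.57/6.0 = 1 - 0.4283 = 0.5717

0.5717


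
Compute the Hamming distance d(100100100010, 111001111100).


Count differing positions: . ^ ^ ^ . ^ . ^ ^ ^ ^ . = 8 differences

8


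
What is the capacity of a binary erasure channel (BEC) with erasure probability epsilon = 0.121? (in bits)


C = 1 - epsilon = 1 - 0.121 = 0.879

0.879 bits


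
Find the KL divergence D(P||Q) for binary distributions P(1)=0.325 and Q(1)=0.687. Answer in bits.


KL = p*log2(p/q) + (1-p)*log2((1-p)/(1-q)) = 0.325*log2(0.325/0.687) + 0.675*log2(0.675/0.313) = 0.3974

0.3974 bits


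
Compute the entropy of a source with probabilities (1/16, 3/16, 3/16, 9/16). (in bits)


H = -sum(p_i * log2(p_i)). Terms: -(1/16)*log2(1/16) = 0.250000; -(3/16)*log2(3/16) = 0.452820; -(3/16)*log2(3/16) = 0.452820; -(9/16)*log2(9/16) = 0.466917. H = 0.250000 + 0.452820 + 0.452820 + 0.466917 = 1.6226

1.6226 bits


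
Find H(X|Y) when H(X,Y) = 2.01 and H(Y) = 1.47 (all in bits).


H(X|Y) = H(X,Y) - H(Y) = 2.01 - 1.47 = 0.54

0.54 bits


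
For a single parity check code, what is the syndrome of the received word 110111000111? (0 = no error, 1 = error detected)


Syndrome = XOR of all bits = 1 XOR 1 XOR 0 XOR 1 XOR 1 XOR 1 XOR 0 XOR 0 XOR 0 XOR 1 XOR 1 XOR 1 = 0

0


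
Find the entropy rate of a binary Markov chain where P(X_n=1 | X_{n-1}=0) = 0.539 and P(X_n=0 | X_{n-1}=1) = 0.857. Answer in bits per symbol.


Stationary distribution: pi_0 = p10/(p01+p10) = 0.6139, pi_1 = 0.3861. Entropy rate H' = pi_0*H(p01) + pi_1*H(p10) = 0.6139*0.9956 + 0.3861*0.592 = 0.8398

0.8398 bits/symbol


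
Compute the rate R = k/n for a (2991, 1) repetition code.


Rate = k/n = 1/2991

1/2991


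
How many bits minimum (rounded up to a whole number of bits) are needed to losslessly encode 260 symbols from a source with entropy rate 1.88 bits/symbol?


Minimum bits >= n * H = 260 * 1.88 = 488.8, rounded up to a whole number of bits = 489

489 bits


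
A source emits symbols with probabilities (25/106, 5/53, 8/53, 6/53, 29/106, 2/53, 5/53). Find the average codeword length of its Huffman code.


Huffman construction (repeatedly merge the two least-probable nodes; each merge adds 1 bit to every symbol beneath it): 2/53 + 5/53 = 7/53; 5/53 + 6/53 = 11/53; 7/53 + 8/53 = 15/53; 11/53 + 25/106 = 47/106; 29/106 + 15/53 = 59/106; 47/106 + 59/106 = 1. Resulting codeword lengths (in the order the probabilities were given): (2, 4, 3, 3, 2, 4, 3). L_avg = sum(p_i * l_i) = 25/106*2 + 5/53*4 + 8/53*3 + 6/53*3 + 29/106*2 + 2/53*4 + 5/53*3 = 139/53 = 2.6226

2.6226 bits


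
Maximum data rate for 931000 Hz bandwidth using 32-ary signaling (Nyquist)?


Rate = 2 * B * log2(M) = 2 * 931000 * 5.0 = 9310000.0

9310000.0 bps


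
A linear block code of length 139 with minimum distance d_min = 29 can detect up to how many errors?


Detection capability = d_min - 1 = 29 - 1 = 28

28 errors


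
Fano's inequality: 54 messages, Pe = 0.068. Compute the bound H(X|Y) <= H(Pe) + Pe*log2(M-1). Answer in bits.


H(Pe) = -Pe*log2(Pe) - (1-Pe)*log2(1-Pe) = -0.068*log2(0.068) - 0.932*log2(0.932) = 0.263726 + 0.094689 = 0.3584. Pe*log2(M-1) = 0.068*log2(53) = 0.389499. Bound = H(Pe) + Pe*log2(M-1) = 0.263726 + 0.094689 + 0.389499 = 0.7479

0.7479 bits


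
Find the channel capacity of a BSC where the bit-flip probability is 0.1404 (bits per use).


H(p) = -p*log2(p) - (1-p)*log2(1-p) = -0.1404*log2(0.1404) - 0.8596*log2(0.8596) = 0.397667 + 0.187619 = 0.5853. C = 1 - H(p) = 1 - 0.5853 = 0.4147

0.4147 bits


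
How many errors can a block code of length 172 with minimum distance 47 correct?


Correction capability = floor((d-1)/2) = floor((47-1)/2) = 23

23 errors


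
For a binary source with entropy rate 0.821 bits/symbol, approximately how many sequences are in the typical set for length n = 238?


log2|A_typical| = nH = 238 * 0.821 = 195.398, so |A_typical| ~ 2^195.398 = 6.617e+58

6.617e+58


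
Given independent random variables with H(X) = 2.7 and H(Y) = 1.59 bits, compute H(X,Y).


For independent variables, H(X,Y) = H(X) + H(Y) = 2.7 + 1.59 = 4.29

4.29 bits


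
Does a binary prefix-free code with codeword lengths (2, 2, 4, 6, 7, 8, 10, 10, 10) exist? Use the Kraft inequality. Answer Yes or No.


Kraft sum = sum(2^(-l_i)) = 0.5928, need <= 1. Result: satisfied (a binary prefix-free code with these lengths exists)

Yes


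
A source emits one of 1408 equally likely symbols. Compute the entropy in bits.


H = log2(n) = log2(1408) = 10.4594

10.4594 bits


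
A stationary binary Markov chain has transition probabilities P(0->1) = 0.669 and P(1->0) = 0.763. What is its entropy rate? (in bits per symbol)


Stationary distribution: pi_0 = p10/(p01+p10) = 0.5328, pi_1 = 0.4672. Entropy rate H' = pi_0*H(p01) + pi_1*H(p10) = 0.5328*0.9159 + 0.4672*0.79 = 0.8571

0.8571 bits/symbol


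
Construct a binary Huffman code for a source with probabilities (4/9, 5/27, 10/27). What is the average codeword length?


Huffman construction (repeatedly merge the two least-probable nodes; each merge adds 1 bit to every symbol beneath it): 5/27 + 10/27 = 5/9; 4/9 + 5/9 = 1. Resulting codeword lengths (in the order the probabilities were given): (1, 2, 2). L_avg = sum(p_i * l_i) = 4/9*1 + 5/27*2 + 10/27*2 = 14/9 = 1.5556

1.5556 bits


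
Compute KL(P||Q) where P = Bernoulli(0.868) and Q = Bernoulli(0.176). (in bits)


KL = p*log2(p/q) + (1-p)*log2((1-p)/(1-q)) = 0.868*log2(0.868/0.176) + 0.132*log2(0.132/0.824) = 1.6495

1.6495 bits


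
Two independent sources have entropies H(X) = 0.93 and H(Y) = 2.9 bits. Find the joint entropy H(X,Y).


For independent variables, H(X,Y) = H(X) + H(Y) = 0.93 + 2.9 = 3.83

3.83 bits


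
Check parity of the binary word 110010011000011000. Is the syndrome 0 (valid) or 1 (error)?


Syndrome = XOR of all bits = 1 XOR 1 XOR 0 XOR 0 XOR 1 XOR 0 XOR 0 XOR 1 XOR 1 XOR 0 XOR 0 XOR 0 XOR 0 XOR 1 XOR 1 XOR 0 XOR 0 XOR 0 = 1

1


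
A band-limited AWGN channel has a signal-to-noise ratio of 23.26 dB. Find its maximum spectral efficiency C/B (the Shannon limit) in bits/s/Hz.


SNR_linear = 10^(23.26/10) = 211.8361; C/B = log2(1 + SNR_linear) = log2(1 + 211.8361) = 7.7336

7.7336 bits/s/Hz


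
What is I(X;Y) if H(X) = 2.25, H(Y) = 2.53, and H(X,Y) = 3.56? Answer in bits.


I(X;Y) = H(X) + H(Y) - H(X,Y) = 2.25 + 2.53 - 3.56 = 1.22

1.22 bits


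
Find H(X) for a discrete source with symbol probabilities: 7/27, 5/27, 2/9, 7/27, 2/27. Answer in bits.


H = -sum(p_i * log2(p_i)). Terms: -(7/27)*log2(7/27) = 0.504916; -(5/27)*log2(5/27) = 0.450548; -(2/9)*log2(2/9) = 0.482206; -(7/27)*log2(7/27) = 0.504916; -(2/27)*log2(2/27) = 0.278140. H = 0.504916 + 0.450548 + 0.482206 + 0.504916 + 0.278140 = 2.2207

2.2207 bits


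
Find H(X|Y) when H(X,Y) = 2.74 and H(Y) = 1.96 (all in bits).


H(X|Y) = H(X,Y) - H(Y) = 2.74 - 1.96 = 0.78

0.78 bits


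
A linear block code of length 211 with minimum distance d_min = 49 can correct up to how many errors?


Correction capability = floor((d-1)/2) = floor((49-1)/2) = 24

24 errors


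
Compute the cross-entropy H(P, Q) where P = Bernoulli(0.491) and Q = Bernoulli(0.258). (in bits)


H(P,Q) = -p*log2(q) - (1-p)*log2(1-q). -0.491*log2(0.258) = 0.959688; -0.509*log2(0.742) = 0.219129. H(P,Q) = 0.959688 + 0.219129 = 1.1788

1.1788 bits


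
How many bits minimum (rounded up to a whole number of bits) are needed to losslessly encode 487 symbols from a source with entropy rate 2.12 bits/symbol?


Minimum bits >= n * H = 487 * 2.12 = 1032.44, rounded up to a whole number of bits = 1033

1033 bits


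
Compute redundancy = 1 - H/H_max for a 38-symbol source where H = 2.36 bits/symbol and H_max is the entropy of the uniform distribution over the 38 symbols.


H_max = log2(K) = log2(38) = 5.2479 bits/symbol. Redundancy = 1 - H/H_max = 1 - 2.36/5.2479 = 1 - 0.4497 = 0.5503

0.5503


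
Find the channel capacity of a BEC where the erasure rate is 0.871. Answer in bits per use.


C = 1 - epsilon = 1 - 0.871 = 0.129

0.129 bits


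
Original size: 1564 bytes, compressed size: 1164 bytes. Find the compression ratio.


Ratio = original / compressed = 1564 / 1164 = 1.3436

1.3436


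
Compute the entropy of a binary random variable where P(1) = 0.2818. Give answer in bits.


H = -p*log2(p) - (1-p)*log2(1-p). -0.2818*log2(0.2818) = 0.514921; -0.7182*log2(0.7182) = 0.342971. H = 0.514921 + 0.342971 = 0.8579

0.8579 bits


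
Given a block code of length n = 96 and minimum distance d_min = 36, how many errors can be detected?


Detection capability = d_min - 1 = 36 - 1 = 35

35 errors


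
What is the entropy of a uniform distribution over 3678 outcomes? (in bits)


H = log2(n) = log2(3678) = 11.8447

11.8447 bits


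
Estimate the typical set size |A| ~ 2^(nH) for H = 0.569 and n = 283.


log2|A_typical| = nH = 283 * 0.569 = 161.027, so |A_typical| ~ 2^161.027 = 2.978e+48

2.978e+48


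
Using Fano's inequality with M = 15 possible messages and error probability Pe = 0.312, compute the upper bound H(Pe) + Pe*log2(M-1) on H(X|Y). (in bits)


H(Pe) = -Pe*log2(Pe) - (1-Pe)*log2(1-Pe) = -0.312*log2(0.312) - 0.688*log2(0.688) = 0.524279 + 0.371189 = 0.8955. Pe*log2(M-1) = 0.312*log2(14) = 1.187895. Bound = H(Pe) + Pe*log2(M-1) = 0.524279 + 0.371189 + 1.187895 = 2.0834

2.0834 bits


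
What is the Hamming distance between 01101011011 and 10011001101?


Count differing positions: ^ ^ ^ ^ . . ^ . ^ ^ . = 7 differences

7


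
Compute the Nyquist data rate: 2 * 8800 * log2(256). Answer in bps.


Rate = 2 * B * log2(M) = 2 * 8800 * 8.0 = 140800.0

140800.0 bps


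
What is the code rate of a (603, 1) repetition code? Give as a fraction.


Rate = k/n = 1/603

1/603


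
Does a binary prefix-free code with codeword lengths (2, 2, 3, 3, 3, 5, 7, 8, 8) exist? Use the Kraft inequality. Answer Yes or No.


Kraft sum = sum(2^(-l_i)) = 0.9219, need <= 1. Result: satisfied (a binary prefix-free code with these lengths exists)

Yes


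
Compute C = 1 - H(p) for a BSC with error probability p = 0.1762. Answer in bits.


H(p) = -p*log2(p) - (1-p)*log2(1-p) = -0.1762*log2(0.1762) - 0.8238*log2(0.8238) = 0.441331 + 0.230362 = 0.6717. C = 1 - H(p) = 1 - 0.6717 = 0.3283

0.3283 bits


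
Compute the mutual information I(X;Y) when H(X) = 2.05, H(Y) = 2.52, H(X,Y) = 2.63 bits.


I(X;Y) = H(X) + H(Y) - H(X,Y) = 2.05 + 2.52 - 2.63 = 1.94

1.94 bits


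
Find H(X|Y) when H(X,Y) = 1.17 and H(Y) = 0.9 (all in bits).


H(X|Y) = H(X,Y) - H(Y) = 1.17 - 0.9 = 0.27

0.27 bits


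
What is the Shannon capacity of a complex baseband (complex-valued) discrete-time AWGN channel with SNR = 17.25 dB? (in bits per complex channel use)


SNR_linear = 10^(17.25/10) = 53.0884; C = log2(1 + SNR_linear) = log2(1 + 53.0884) = 5.7572

5.7572 bits/channel use


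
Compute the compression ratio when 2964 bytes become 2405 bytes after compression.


Ratio = original / compressed = 2964 / 2405 = 1.2324

1.2324


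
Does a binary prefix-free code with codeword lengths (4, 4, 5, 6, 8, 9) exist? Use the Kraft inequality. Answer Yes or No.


Kraft sum = sum(2^(-l_i)) = 0.1777, need <= 1. Result: satisfied (a binary prefix-free code with these lengths exists)

Yes


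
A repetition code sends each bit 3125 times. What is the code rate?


Rate = k/n = 1/3125

1/3125


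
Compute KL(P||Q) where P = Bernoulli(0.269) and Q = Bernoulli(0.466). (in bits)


KL = p*log2(p/q) + (1-p)*log2((1-p)/(1-q)) = 0.269*log2(0.269/0.466) + 0.731*log2(0.731/0.534) = 0.1179

0.1179 bits


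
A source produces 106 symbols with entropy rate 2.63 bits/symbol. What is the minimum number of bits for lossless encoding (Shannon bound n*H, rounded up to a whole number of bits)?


Minimum bits >= n * H = 106 * 2.63 = 278.78, rounded up to a whole number of bits = 279

279 bits


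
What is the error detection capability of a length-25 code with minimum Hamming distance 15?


Detection capability = d_min - 1 = 15 - 1 = 14

14 errors


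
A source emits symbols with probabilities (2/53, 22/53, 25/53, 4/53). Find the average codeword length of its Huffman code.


Huffman construction (repeatedly merge the two least-probable nodes; each merge adds 1 bit to every symbol beneath it): 2/53 + 4/53 = 6/53; 6/53 + 22/53 = 28/53; 25/53 + 28/53 = 1. Resulting codeword lengths (in the order the probabilities were given): (3, 2, 1, 3). L_avg = sum(p_i * l_i) = 2/53*3 + 22/53*2 + 25/53*1 + 4/53*3 = 87/53 = 1.6415

1.6415 bits


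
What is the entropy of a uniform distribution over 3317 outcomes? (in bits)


H = log2(n) = log2(3317) = 11.6957

11.6957 bits


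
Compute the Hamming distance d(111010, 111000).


Count differing positions: . . . . ^ . = 1 differences

1


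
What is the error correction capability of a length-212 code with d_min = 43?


Correction capability = floor((d-1)/2) = floor((43-1)/2) = 21

21 errors


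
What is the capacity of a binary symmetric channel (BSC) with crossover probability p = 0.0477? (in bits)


H(p) = -p*log2(p) - (1-p)*log2(1-p) = -0.0477*log2(0.0477) - 0.9523*log2(0.9523) = 0.209397 + 0.067149 = 0.2765. C = 1 - H(p) = 1 - 0.2765 = 0.7235

0.7235 bits


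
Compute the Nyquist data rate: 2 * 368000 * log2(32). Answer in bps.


Rate = 2 * B * log2(M) = 2 * 368000 * 5.0 = 3680000.0

3680000.0 bps


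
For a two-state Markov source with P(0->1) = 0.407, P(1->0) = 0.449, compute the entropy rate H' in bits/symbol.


Stationary distribution: pi_0 = p10/(p01+p10) = 0.5245, pi_1 = 0.4755. Entropy rate H' = pi_0*H(p01) + pi_1*H(p10) = 0.5245*0.9749 + 0.4755*0.9925 = 0.9833

0.9833 bits/symbol


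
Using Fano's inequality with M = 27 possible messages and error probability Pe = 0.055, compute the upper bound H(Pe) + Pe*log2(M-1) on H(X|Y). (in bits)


H(Pe) = -Pe*log2(Pe) - (1-Pe)*log2(1-Pe) = -0.055*log2(0.055) - 0.945*log2(0.945) = 0.230143 + 0.077125 = 0.3073. Pe*log2(M-1) = 0.055*log2(26) = 0.258524. Bound = H(Pe) + Pe*log2(M-1) = 0.230143 + 0.077125 + 0.258524 = 0.5658

0.5658 bits


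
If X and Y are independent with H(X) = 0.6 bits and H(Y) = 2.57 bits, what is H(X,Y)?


For independent variables, H(X,Y) = H(X) + H(Y) = 0.6 + 2.57 = 3.17

3.17 bits


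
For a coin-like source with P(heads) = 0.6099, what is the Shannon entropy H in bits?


H = -p*log2(p) - (1-p)*log2(1-p). -0.6099*log2(0.6099) = 0.435075; -0.3901*log2(0.3901) = 0.529789. H = 0.435075 + 0.529789 = 0.9649

0.9649 bits


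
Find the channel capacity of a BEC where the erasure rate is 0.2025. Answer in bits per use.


C = 1 - epsilon = 1 - 0.2025 = 0.7975

0.7975 bits


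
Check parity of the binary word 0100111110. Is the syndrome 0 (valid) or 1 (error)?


Syndrome = XOR of all bits = 0 XOR 1 XOR 0 XOR 0 XOR 1 XOR 1 XOR 1 XOR 1 XOR 1 XOR 0 = 0

0


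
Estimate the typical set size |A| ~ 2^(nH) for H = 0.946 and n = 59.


log2|A_typical| = nH = 59 * 0.946 = 55.814, so |A_typical| ~ 2^55.814 = 6.334e+16

6.334e+16


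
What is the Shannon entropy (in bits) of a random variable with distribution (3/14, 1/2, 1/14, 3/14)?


H = -sum(p_i * log2(p_i)). Terms: -(3/14)*log2(3/14) = 0.476227; -(1/2)*log2(1/2) = 0.500000; -(1/14)*log2(1/14) = 0.271954; -(3/14)*log2(3/14) = 0.476227. H = 0.476227 + 0.500000 + 0.271954 + 0.476227 = 1.7244

1.7244 bits


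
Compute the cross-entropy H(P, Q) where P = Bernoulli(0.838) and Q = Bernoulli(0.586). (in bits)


H(P,Q) = -p*log2(q) - (1-p)*log2(1-q). -0.838*log2(0.586) = 0.646121; -0.162*log2(0.414) = 0.206112. H(P,Q) = 0.646121 + 0.206112 = 0.8522

0.8522 bits


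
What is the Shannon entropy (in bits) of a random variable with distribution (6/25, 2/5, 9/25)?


H = -sum(p_i * log2(p_i)). Terms: -(6/25)*log2(6/25) = 0.494134; -(2/5)*log2(2/5) = 0.528771; -(9/25)*log2(9/25) = 0.530615. H = 0.494134 + 0.528771 + 0.530615 = 1.5535

1.5535 bits


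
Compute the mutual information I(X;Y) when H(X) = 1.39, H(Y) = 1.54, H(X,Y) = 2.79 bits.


I(X;Y) = H(X) + H(Y) - H(X,Y) = 1.39 + 1.54 - 2.79 = 0.14

0.14 bits


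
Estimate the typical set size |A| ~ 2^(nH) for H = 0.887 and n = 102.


log2|A_typical| = nH = 102 * 0.887 = 90.474, so |A_typical| ~ 2^90.474 = 1.719e+27

1.719e+27


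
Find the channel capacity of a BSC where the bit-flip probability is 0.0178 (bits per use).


H(p) = -p*log2(p) - (1-p)*log2(1-p) = -0.0178*log2(0.0178) - 0.9822*log2(0.9822) = 0.103453 + 0.025450 = 0.1289. C = 1 - H(p) = 1 - 0.1289 = 0.8711

0.8711 bits


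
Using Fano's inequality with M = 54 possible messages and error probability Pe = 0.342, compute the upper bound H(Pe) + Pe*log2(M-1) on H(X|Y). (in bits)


H(Pe) = -Pe*log2(Pe) - (1-Pe)*log2(1-Pe) = -0.342*log2(0.342) - 0.658*log2(0.658) = 0.529393 + 0.397327 = 0.9267. Pe*log2(M-1) = 0.342*log2(53) = 1.958949. Bound = H(Pe) + Pe*log2(M-1) = 0.529393 + 0.397327 + 1.958949 = 2.8857

2.8857 bits


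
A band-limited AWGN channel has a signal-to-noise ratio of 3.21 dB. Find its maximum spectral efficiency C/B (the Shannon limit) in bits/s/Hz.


SNR_linear = 10^(3.21/10) = 2.0941; C/B = log2(1 + SNR_linear) = log2(1 + 2.0941) = 1.6295

1.6295 bits/s/Hz


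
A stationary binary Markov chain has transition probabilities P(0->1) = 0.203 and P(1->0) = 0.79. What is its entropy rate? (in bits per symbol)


Stationary distribution: pi_0 = p10/(p01+p10) = 0.7956, pi_1 = 0.2044. Entropy rate H' = pi_0*H(p01) + pi_1*H(p10) = 0.7956*0.7279 + 0.2044*0.7415 = 0.7307

0.7307 bits/symbol


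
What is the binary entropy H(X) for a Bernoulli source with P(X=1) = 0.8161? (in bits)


H = -p*log2(p) - (1-p)*log2(1-p). -0.8161*log2(0.8161) = 0.239266; -0.1839*log2(0.1839) = 0.449269. H = 0.239266 + 0.449269 = 0.6885

0.6885 bits
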